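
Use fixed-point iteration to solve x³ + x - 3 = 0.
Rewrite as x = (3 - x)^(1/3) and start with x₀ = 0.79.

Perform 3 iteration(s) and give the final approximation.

Equation: x³ + x - 3 = 0
Fixed-point form: x = (3 - x)^(1/3)
x₀ = 0.79

x_1 = g(0.790000) = 1.302559
x_2 = g(1.302559) = 1.192884
x_3 = g(1.192884) = 1.218041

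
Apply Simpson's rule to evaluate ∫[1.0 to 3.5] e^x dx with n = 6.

f(x) = e^x
a = 1.0, b = 3.5, n = 6
h = (b - a)/n = 0.416667

Simpson's rule: (h/3)[f(x₀) + 4f(x₁) + 2f(x₂) + ... + f(xₙ)]

x_0 = 1.0000, f(x_0) = 2.718282, coefficient = 1
x_1 = 1.4167, f(x_1) = 4.123353, coefficient = 4
x_2 = 1.8333, f(x_2) = 6.254701, coefficient = 2
x_3 = 2.2500, f(x_3) = 9.487736, coefficient = 4
x_4 = 2.6667, f(x_4) = 14.391916, coefficient = 2
x_5 = 3.0833, f(x_5) = 21.831051, coefficient = 4
x_6 = 3.5000, f(x_6) = 33.115452, coefficient = 1

I ≈ (0.416667/3) × 218.895529 = 30.402157
Exact value: 30.397170
Error: 0.004987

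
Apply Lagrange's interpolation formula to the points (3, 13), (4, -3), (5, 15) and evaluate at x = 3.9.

Lagrange interpolation formula:
P(x) = Σ yᵢ × Lᵢ(x)
where Lᵢ(x) = Π_{j≠i} (x - xⱼ)/(xᵢ - xⱼ)

L_0(3.9) = (3.9 - 4)/(3 - 4) × (3.9 - 5)/(3 - 5) = 0.055000
L_1(3.9) = (3.9 - 3)/(4 - 3) × (3.9 - 5)/(4 - 5) = 0.990000
L_2(3.9) = (3.9 - 3)/(5 - 3) × (3.9 - 4)/(5 - 4) = -0.045000

P(3.9) = 13×L_0(3.9) + (-3)×L_1(3.9) + 15×L_2(3.9)
P(3.9) = -2.930000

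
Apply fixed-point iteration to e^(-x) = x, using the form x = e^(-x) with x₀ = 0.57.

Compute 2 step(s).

Equation: e^(-x) = x
Fixed-point form: x = e^(-x)
x₀ = 0.57

x_1 = g(0.570000) = 0.565525
x_2 = g(0.565525) = 0.568062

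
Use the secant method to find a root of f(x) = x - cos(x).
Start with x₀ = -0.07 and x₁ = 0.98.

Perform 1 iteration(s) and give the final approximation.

f(x) = x - cos(x)
x₀ = -0.07, x₁ = 0.98

Secant formula: x_{n+1} = x_n - f(x_n)(x_n - x_{n-1})/(f(x_n) - f(x_{n-1}))

Iteration 1:
  f(-0.070000) = -1.067551
  f(0.980000) = 0.422977
  x_2 = 0.980000 - 0.422977×(0.980000 - (-0.070000))/(0.422977 - (-1.067551))
       = 0.682034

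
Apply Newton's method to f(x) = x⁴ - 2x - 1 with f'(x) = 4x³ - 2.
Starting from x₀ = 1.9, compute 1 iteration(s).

f(x) = x⁴ - 2x - 1
f'(x) = 4x³ - 2
x₀ = 1.9

Newton-Raphson formula: x_{n+1} = x_n - f(x_n)/f'(x_n)

Iteration 1:
  f(1.900000) = 8.232100
  f'(1.900000) = 25.436000
  x_1 = 1.900000 - 8.232100/25.436000 = 1.576360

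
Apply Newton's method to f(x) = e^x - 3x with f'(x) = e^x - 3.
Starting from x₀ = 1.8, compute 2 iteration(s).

f(x) = e^x - 3x
f'(x) = e^x - 3
x₀ = 1.8

Newton-Raphson formula: x_{n+1} = x_n - f(x_n)/f'(x_n)

Iteration 1:
  f(1.800000) = 0.649647
  f'(1.800000) = 3.049647
  x_1 = 1.800000 - 0.649647/3.049647 = 1.586976
Iteration 2:
  f(1.586976) = 0.128015
  f'(1.586976) = 1.888943
  x_2 = 1.586976 - 0.128015/1.888943 = 1.519206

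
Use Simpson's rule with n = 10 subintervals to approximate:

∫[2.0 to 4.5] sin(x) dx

f(x) = sin(x)
a = 2.0, b = 4.5, n = 10
h = (b - a)/n = 0.250000

Simpson's rule: (h/3)[f(x₀) + 4f(x₁) + 2f(x₂) + ... + f(xₙ)]

x_0 = 2.0000, f(x_0) = 0.909297, coefficient = 1
x_1 = 2.2500, f(x_1) = 0.778073, coefficient = 4
x_2 = 2.5000, f(x_2) = 0.598472, coefficient = 2
x_3 = 2.7500, f(x_3) = 0.381661, coefficient = 4
x_4 = 3.0000, f(x_4) = 0.141120, coefficient = 2
x_5 = 3.2500, f(x_5) = -0.108195, coefficient = 4
x_6 = 3.5000, f(x_6) = -0.350783, coefficient = 2
x_7 = 3.7500, f(x_7) = -0.571561, coefficient = 4
x_8 = 4.0000, f(x_8) = -0.756802, coefficient = 2
x_9 = 4.2500, f(x_9) = -0.894989, coefficient = 4
x_10 = 4.5000, f(x_10) = -0.977530, coefficient = 1

I ≈ (0.250000/3) × -2.464266 = -0.205356
Exact value: -0.205351
Error: 0.000004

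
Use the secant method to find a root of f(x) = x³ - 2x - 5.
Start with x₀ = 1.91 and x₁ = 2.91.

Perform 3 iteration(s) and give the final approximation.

f(x) = x³ - 2x - 5
x₀ = 1.91, x₁ = 2.91

Secant formula: x_{n+1} = x_n - f(x_n)(x_n - x_{n-1})/(f(x_n) - f(x_{n-1}))

Iteration 1:
  f(1.910000) = -1.852129
  f(2.910000) = 13.822171
  x_2 = 2.910000 - 13.822171×(2.910000 - 1.910000)/(13.822171 - (-1.852129))
       = 2.028163
Iteration 2:
  f(2.910000) = 13.822171
  f(2.028163) = -0.713584
  x_3 = 2.028163 - (-0.713584)×(2.028163 - 2.910000)/(-0.713584 - 13.822171)
       = 2.071454
Iteration 3:
  f(2.028163) = -0.713584
  f(2.071454) = -0.254458
  x_4 = 2.071454 - (-0.254458)×(2.071454 - 2.028163)/(-0.254458 - (-0.713584))
       = 2.095447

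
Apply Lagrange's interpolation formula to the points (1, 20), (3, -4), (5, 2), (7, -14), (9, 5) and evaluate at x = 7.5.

Lagrange interpolation formula:
P(x) = Σ yᵢ × Lᵢ(x)
where Lᵢ(x) = Π_{j≠i} (x - xⱼ)/(xᵢ - xⱼ)

L_0(7.5) = (7.5 - 3)/(1 - 3) × (7.5 - 5)/(1 - 5) × (7.5 - 7)/(1 - 7) × (7.5 - 9)/(1 - 9) = -0.021973
L_1(7.5) = (7.5 - 1)/(3 - 1) × (7.5 - 5)/(3 - 5) × (7.5 - 7)/(3 - 7) × (7.5 - 9)/(3 - 9) = 0.126953
L_2(7.5) = (7.5 - 1)/(5 - 1) × (7.5 - 3)/(5 - 3) × (7.5 - 7)/(5 - 7) × (7.5 - 9)/(5 - 9) = -0.342773
L_3(7.5) = (7.5 - 1)/(7 - 1) × (7.5 - 3)/(7 - 3) × (7.5 - 5)/(7 - 5) × (7.5 - 9)/(7 - 9) = 1.142578
L_4(7.5) = (7.5 - 1)/(9 - 1) × (7.5 - 3)/(9 - 3) × (7.5 - 5)/(9 - 5) × (7.5 - 7)/(9 - 7) = 0.095215

P(7.5) = 20×L_0(7.5) + (-4)×L_1(7.5) + 2×L_2(7.5) + (-14)×L_3(7.5) + 5×L_4(7.5)
P(7.5) = -17.152832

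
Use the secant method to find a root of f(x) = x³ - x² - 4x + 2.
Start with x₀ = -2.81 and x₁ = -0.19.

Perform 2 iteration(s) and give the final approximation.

f(x) = x³ - x² - 4x + 2
x₀ = -2.81, x₁ = -0.19

Secant formula: x_{n+1} = x_n - f(x_n)(x_n - x_{n-1})/(f(x_n) - f(x_{n-1}))

Iteration 1:
  f(-2.810000) = -16.844141
  f(-0.190000) = 2.717041
  x_2 = -0.190000 - 2.717041×(-0.190000 - (-2.810000))/(2.717041 - (-16.844141))
       = -0.553917
Iteration 2:
  f(-0.190000) = 2.717041
  f(-0.553917) = 3.738889
  x_3 = -0.553917 - 3.738889×(-0.553917 - (-0.190000))/(3.738889 - 2.717041)
       = 0.777637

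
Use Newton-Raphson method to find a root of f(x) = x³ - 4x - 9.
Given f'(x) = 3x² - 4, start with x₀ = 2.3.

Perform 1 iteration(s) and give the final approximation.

f(x) = x³ - 4x - 9
f'(x) = 3x² - 4
x₀ = 2.3

Newton-Raphson formula: x_{n+1} = x_n - f(x_n)/f'(x_n)

Iteration 1:
  f(2.300000) = -6.033000
  f'(2.300000) = 11.870000
  x_1 = 2.300000 - (-6.033000)/11.870000 = 2.808256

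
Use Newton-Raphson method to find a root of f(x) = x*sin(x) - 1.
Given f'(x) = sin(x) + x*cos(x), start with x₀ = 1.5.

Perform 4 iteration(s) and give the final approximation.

f(x) = x*sin(x) - 1
f'(x) = sin(x) + x*cos(x)
x₀ = 1.5

Newton-Raphson formula: x_{n+1} = x_n - f(x_n)/f'(x_n)

Iteration 1:
  f(1.500000) = 0.496242
  f'(1.500000) = 1.103601
  x_1 = 1.500000 - 0.496242/1.103601 = 1.050342
Iteration 2:
  f(1.050342) = -0.088730
  f'(1.050342) = 1.389902
  x_2 = 1.050342 - (-0.088730)/1.389902 = 1.114181
Iteration 3:
  f(1.114181) = 0.000033
  f'(1.114181) = 1.388807
  x_3 = 1.114181 - 0.000033/1.388807 = 1.114157
Iteration 4:
  f(1.114157) = 0.000000
  f'(1.114157) = 1.388809
  x_4 = 1.114157 - 0.000000/1.388809 = 1.114157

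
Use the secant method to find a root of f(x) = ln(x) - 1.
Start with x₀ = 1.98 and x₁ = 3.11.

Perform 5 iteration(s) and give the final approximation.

f(x) = ln(x) - 1
x₀ = 1.98, x₁ = 3.11

Secant formula: x_{n+1} = x_n - f(x_n)(x_n - x_{n-1})/(f(x_n) - f(x_{n-1}))

Iteration 1:
  f(1.980000) = -0.316903
  f(3.110000) = 0.134623
  x_2 = 3.110000 - 0.134623×(3.110000 - 1.980000)/(0.134623 - (-0.316903))
       = 2.773090
Iteration 2:
  f(3.110000) = 0.134623
  f(2.773090) = 0.019962
  x_3 = 2.773090 - 0.019962×(2.773090 - 3.110000)/(0.019962 - 0.134623)
       = 2.714434
Iteration 3:
  f(2.773090) = 0.019962
  f(2.714434) = -0.001416
  x_4 = 2.714434 - (-0.001416)×(2.714434 - 2.773090)/(-0.001416 - 0.019962)
       = 2.718320
Iteration 4:
  f(2.714434) = -0.001416
  f(2.718320) = 0.000014
  x_5 = 2.718320 - 0.000014×(2.718320 - 2.714434)/(0.000014 - (-0.001416))
       = 2.718282
Iteration 5:
  f(2.718320) = 0.000014
  f(2.718282) = 0.000000
  x_6 = 2.718282 - 0.000000×(2.718282 - 2.718320)/(0.000000 - 0.000014)
       = 2.718282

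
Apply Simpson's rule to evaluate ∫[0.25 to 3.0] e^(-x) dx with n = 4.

f(x) = e^(-x)
a = 0.25, b = 3.0, n = 4
h = (b - a)/n = 0.687500

Simpson's rule: (h/3)[f(x₀) + 4f(x₁) + 2f(x₂) + ... + f(xₙ)]

x_0 = 0.2500, f(x_0) = 0.778801, coefficient = 1
x_1 = 0.9375, f(x_1) = 0.391606, coefficient = 4
x_2 = 1.6250, f(x_2) = 0.196912, coefficient = 2
x_3 = 2.3125, f(x_3) = 0.099013, coefficient = 4
x_4 = 3.0000, f(x_4) = 0.049787, coefficient = 1

I ≈ (0.687500/3) × 3.184887 = 0.729870
Exact value: 0.729014
Error: 0.000856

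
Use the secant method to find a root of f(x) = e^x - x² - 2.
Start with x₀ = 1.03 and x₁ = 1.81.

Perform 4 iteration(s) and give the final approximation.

f(x) = e^x - x² - 2
x₀ = 1.03, x₁ = 1.81

Secant formula: x_{n+1} = x_n - f(x_n)(x_n - x_{n-1})/(f(x_n) - f(x_{n-1}))

Iteration 1:
  f(1.030000) = -0.259834
  f(1.810000) = 0.834347
  x_2 = 1.810000 - 0.834347×(1.810000 - 1.030000)/(0.834347 - (-0.259834))
       = 1.215226
Iteration 2:
  f(1.810000) = 0.834347
  f(1.215226) = -0.105719
  x_3 = 1.215226 - (-0.105719)×(1.215226 - 1.810000)/(-0.105719 - 0.834347)
       = 1.282113
Iteration 3:
  f(1.215226) = -0.105719
  f(1.282113) = -0.039566
  x_4 = 1.282113 - (-0.039566)×(1.282113 - 1.215226)/(-0.039566 - (-0.105719))
       = 1.322119
Iteration 4:
  f(1.282113) = -0.039566
  f(1.322119) = 0.003363
  x_5 = 1.322119 - 0.003363×(1.322119 - 1.282113)/(0.003363 - (-0.039566))
       = 1.318985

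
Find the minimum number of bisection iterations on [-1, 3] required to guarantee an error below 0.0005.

We need (b-a)/2^n ≤ 0.0005
(3 - (-1))/2^n ≤ 0.0005
4/2^n ≤ 0.0005
2^n ≥ 8000
n ≥ log₂(8000) = 12.97
n ≥ 13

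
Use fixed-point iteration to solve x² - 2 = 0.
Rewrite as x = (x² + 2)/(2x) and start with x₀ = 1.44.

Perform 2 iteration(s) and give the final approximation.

Equation: x² - 2 = 0
Fixed-point form: x = (x² + 2)/(2x)
x₀ = 1.44

x_1 = g(1.440000) = 1.414444
x_2 = g(1.414444) = 1.414214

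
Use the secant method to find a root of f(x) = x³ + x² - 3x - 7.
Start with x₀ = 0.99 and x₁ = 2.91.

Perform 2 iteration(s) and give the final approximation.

f(x) = x³ + x² - 3x - 7
x₀ = 0.99, x₁ = 2.91

Secant formula: x_{n+1} = x_n - f(x_n)(x_n - x_{n-1})/(f(x_n) - f(x_{n-1}))

Iteration 1:
  f(0.990000) = -8.019601
  f(2.910000) = 17.380271
  x_2 = 2.910000 - 17.380271×(2.910000 - 0.990000)/(17.380271 - (-8.019601))
       = 1.596209
Iteration 2:
  f(2.910000) = 17.380271
  f(1.596209) = -5.173789
  x_3 = 1.596209 - (-5.173789)×(1.596209 - 2.910000)/(-5.173789 - 17.380271)
       = 1.897586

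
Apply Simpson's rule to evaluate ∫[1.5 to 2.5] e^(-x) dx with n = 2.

f(x) = e^(-x)
a = 1.5, b = 2.5, n = 2
h = (b - a)/n = 0.500000

Simpson's rule: (h/3)[f(x₀) + 4f(x₁) + 2f(x₂) + ... + f(xₙ)]

x_0 = 1.5000, f(x_0) = 0.223130, coefficient = 1
x_1 = 2.0000, f(x_1) = 0.135335, coefficient = 4
x_2 = 2.5000, f(x_2) = 0.082085, coefficient = 1

I ≈ (0.500000/3) × 0.846556 = 0.141093
Exact value: 0.141045
Error: 0.000048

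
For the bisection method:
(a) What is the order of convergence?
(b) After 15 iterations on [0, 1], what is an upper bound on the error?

(a) Bisection has linear (order 1) convergence; the error is halved each step.

(b) Error bound = (b-a)/2^n = (1 - 0)/2^{15}
    = 1/2^{15}

(a) 1 (linear); (b) error ≤ 3.05e-05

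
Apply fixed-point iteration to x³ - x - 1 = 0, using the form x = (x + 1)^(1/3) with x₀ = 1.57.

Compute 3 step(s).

Equation: x³ - x - 1 = 0
Fixed-point form: x = (x + 1)^(1/3)
x₀ = 1.57

x_1 = g(1.570000) = 1.369760
x_2 = g(1.369760) = 1.333219
x_3 = g(1.333219) = 1.326331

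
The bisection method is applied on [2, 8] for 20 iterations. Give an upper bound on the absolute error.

Bisection error bound: |error| ≤ (b-a)/2^n
|error| ≤ (8 - 2)/2^20 = 6/2^20
|error| ≤ 0.0000057220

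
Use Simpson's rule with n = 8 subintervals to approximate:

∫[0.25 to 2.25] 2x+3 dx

f(x) = 2x+3
a = 0.25, b = 2.25, n = 8
h = (b - a)/n = 0.250000

Simpson's rule: (h/3)[f(x₀) + 4f(x₁) + 2f(x₂) + ... + f(xₙ)]

x_0 = 0.2500, f(x_0) = 3.500000, coefficient = 1
x_1 = 0.5000, f(x_1) = 4.000000, coefficient = 4
x_2 = 0.7500, f(x_2) = 4.500000, coefficient = 2
x_3 = 1.0000, f(x_3) = 5.000000, coefficient = 4
x_4 = 1.2500, f(x_4) = 5.500000, coefficient = 2
x_5 = 1.5000, f(x_5) = 6.000000, coefficient = 4
x_6 = 1.7500, f(x_6) = 6.500000, coefficient = 2
x_7 = 2.0000, f(x_7) = 7.000000, coefficient = 4
x_8 = 2.2500, f(x_8) = 7.500000, coefficient = 1

I ≈ (0.250000/3) × 132.000000 = 11.000000
Exact value: 11.000000
Error: 0.000000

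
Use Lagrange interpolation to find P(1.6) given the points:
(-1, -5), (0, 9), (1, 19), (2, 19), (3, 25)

Lagrange interpolation formula:
P(x) = Σ yᵢ × Lᵢ(x)
where Lᵢ(x) = Π_{j≠i} (x - xⱼ)/(xᵢ - xⱼ)

L_0(1.6) = (1.6 - 0)/(-1 - 0) × (1.6 - 1)/(-1 - 1) × (1.6 - 2)/(-1 - 2) × (1.6 - 3)/(-1 - 3) = 0.022400
L_1(1.6) = (1.6 - (-1))/(0 - (-1)) × (1.6 - 1)/(0 - 1) × (1.6 - 2)/(0 - 2) × (1.6 - 3)/(0 - 3) = -0.145600
L_2(1.6) = (1.6 - (-1))/(1 - (-1)) × (1.6 - 0)/(1 - 0) × (1.6 - 2)/(1 - 2) × (1.6 - 3)/(1 - 3) = 0.582400
L_3(1.6) = (1.6 - (-1))/(2 - (-1)) × (1.6 - 0)/(2 - 0) × (1.6 - 1)/(2 - 1) × (1.6 - 3)/(2 - 3) = 0.582400
L_4(1.6) = (1.6 - (-1))/(3 - (-1)) × (1.6 - 0)/(3 - 0) × (1.6 - 1)/(3 - 1) × (1.6 - 2)/(3 - 2) = -0.041600

P(1.6) = (-5)×L_0(1.6) + 9×L_1(1.6) + 19×L_2(1.6) + 19×L_3(1.6) + 25×L_4(1.6)
P(1.6) = 19.668800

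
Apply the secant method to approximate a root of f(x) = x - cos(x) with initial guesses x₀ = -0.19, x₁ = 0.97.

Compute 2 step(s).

f(x) = x - cos(x)
x₀ = -0.19, x₁ = 0.97

Secant formula: x_{n+1} = x_n - f(x_n)(x_n - x_{n-1})/(f(x_n) - f(x_{n-1}))

Iteration 1:
  f(-0.190000) = -1.172004
  f(0.970000) = 0.404700
  x_2 = 0.970000 - 0.404700×(0.970000 - (-0.190000))/(0.404700 - (-1.172004))
       = 0.672257
Iteration 2:
  f(0.970000) = 0.404700
  f(0.672257) = -0.110161
  x_3 = 0.672257 - (-0.110161)×(0.672257 - 0.970000)/(-0.110161 - 0.404700)
       = 0.735963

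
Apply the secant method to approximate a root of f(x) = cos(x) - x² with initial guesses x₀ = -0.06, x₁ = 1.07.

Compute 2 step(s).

f(x) = cos(x) - x²
x₀ = -0.06, x₁ = 1.07

Secant formula: x_{n+1} = x_n - f(x_n)(x_n - x_{n-1})/(f(x_n) - f(x_{n-1}))

Iteration 1:
  f(-0.060000) = 0.994601
  f(1.070000) = -0.664776
  x_2 = 1.070000 - (-0.664776)×(1.070000 - (-0.060000))/(-0.664776 - 0.994601)
       = 0.617302
Iteration 2:
  f(1.070000) = -0.664776
  f(0.617302) = 0.434382
  x_3 = 0.617302 - 0.434382×(0.617302 - 1.070000)/(0.434382 - (-0.664776))
       = 0.796206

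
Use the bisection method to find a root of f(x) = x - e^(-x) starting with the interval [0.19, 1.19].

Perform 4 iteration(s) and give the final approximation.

f(x) = x - e^(-x)
Initial interval: [0.19, 1.19]

Iteration 1:
  c_1 = (0.190000 + 1.190000)/2 = 0.690000
  f(c_1) = f(0.690000) = 0.188424
  f(a) × f(c) < 0, new interval: [0.190000, 0.690000]
Iteration 2:
  c_2 = (0.190000 + 0.690000)/2 = 0.440000
  f(c_2) = f(0.440000) = -0.204036
  f(a) × f(c) ≥ 0, new interval: [0.440000, 0.690000]
Iteration 3:
  c_3 = (0.440000 + 0.690000)/2 = 0.565000
  f(c_3) = f(0.565000) = -0.003360
  f(a) × f(c) ≥ 0, new interval: [0.565000, 0.690000]
Iteration 4:
  c_4 = (0.565000 + 0.690000)/2 = 0.627500
  f(c_4) = f(0.627500) = 0.093575
  f(a) × f(c) < 0, new interval: [0.565000, 0.627500]

After 4 iteration(s), the approximation is c_4 = 0.627500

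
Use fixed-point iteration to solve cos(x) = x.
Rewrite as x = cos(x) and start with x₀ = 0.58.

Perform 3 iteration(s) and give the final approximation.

Equation: cos(x) = x
Fixed-point form: x = cos(x)
x₀ = 0.58

x_1 = g(0.580000) = 0.836463
x_2 = g(0.836463) = 0.670093
x_3 = g(0.670093) = 0.783764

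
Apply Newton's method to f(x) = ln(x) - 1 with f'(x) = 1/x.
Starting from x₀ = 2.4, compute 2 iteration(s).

f(x) = ln(x) - 1
f'(x) = 1/x
x₀ = 2.4

Newton-Raphson formula: x_{n+1} = x_n - f(x_n)/f'(x_n)

Iteration 1:
  f(2.400000) = -0.124531
  f'(2.400000) = 0.416667
  x_1 = 2.400000 - (-0.124531)/0.416667 = 2.698875
Iteration 2:
  f(2.698875) = -0.007165
  f'(2.698875) = 0.370525
  x_2 = 2.698875 - (-0.007165)/0.370525 = 2.718212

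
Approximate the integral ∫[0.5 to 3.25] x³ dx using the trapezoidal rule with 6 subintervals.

f(x) = x³
a = 0.5, b = 3.25, n = 6
h = (b - a)/n = 0.458333

Trapezoidal rule: (h/2)[f(x₀) + 2f(x₁) + 2f(x₂) + ... + f(xₙ)]

x_0 = 0.5000, f(x_0) = 0.125000, coefficient = 1
x_1 = 0.9583, f(x_1) = 0.880136, coefficient = 2
x_2 = 1.4167, f(x_2) = 2.843171, coefficient = 2
x_3 = 1.8750, f(x_3) = 6.591797, coefficient = 2
x_4 = 2.3333, f(x_4) = 12.703704, coefficient = 2
x_5 = 2.7917, f(x_5) = 21.756583, coefficient = 2
x_6 = 3.2500, f(x_6) = 34.328125, coefficient = 1

I ≈ (0.458333/2) × 124.003906 = 28.417562
Exact value: 27.875977
Error: 0.541585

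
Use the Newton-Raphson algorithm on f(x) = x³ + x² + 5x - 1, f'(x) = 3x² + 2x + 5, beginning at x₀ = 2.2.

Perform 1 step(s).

f(x) = x³ + x² + 5x - 1
f'(x) = 3x² + 2x + 5
x₀ = 2.2

Newton-Raphson formula: x_{n+1} = x_n - f(x_n)/f'(x_n)

Iteration 1:
  f(2.200000) = 25.488000
  f'(2.200000) = 23.920000
  x_1 = 2.200000 - 25.488000/23.920000 = 1.134448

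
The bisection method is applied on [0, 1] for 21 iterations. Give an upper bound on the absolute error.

Bisection error bound: |error| ≤ (b-a)/2^n
|error| ≤ (1 - 0)/2^21 = 1/2^21
|error| ≤ 0.0000004768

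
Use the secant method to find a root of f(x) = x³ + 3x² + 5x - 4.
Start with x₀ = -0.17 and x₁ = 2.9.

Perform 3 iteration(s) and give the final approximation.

f(x) = x³ + 3x² + 5x - 4
x₀ = -0.17, x₁ = 2.9

Secant formula: x_{n+1} = x_n - f(x_n)(x_n - x_{n-1})/(f(x_n) - f(x_{n-1}))

Iteration 1:
  f(-0.170000) = -4.768213
  f(2.900000) = 60.119000
  x_2 = 2.900000 - 60.119000×(2.900000 - (-0.170000))/(60.119000 - (-4.768213))
       = 0.055598
Iteration 2:
  f(2.900000) = 60.119000
  f(0.055598) = -3.712566
  x_3 = 0.055598 - (-3.712566)×(0.055598 - 2.900000)/(-3.712566 - 60.119000)
       = 0.221034
Iteration 3:
  f(0.055598) = -3.712566
  f(0.221034) = -2.737465
  x_4 = 0.221034 - (-2.737465)×(0.221034 - 0.055598)/(-2.737465 - (-3.712566))
       = 0.685473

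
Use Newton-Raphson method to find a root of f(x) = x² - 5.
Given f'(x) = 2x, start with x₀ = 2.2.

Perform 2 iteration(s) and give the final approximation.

f(x) = x² - 5
f'(x) = 2x
x₀ = 2.2

Newton-Raphson formula: x_{n+1} = x_n - f(x_n)/f'(x_n)

Iteration 1:
  f(2.200000) = -0.160000
  f'(2.200000) = 4.400000
  x_1 = 2.200000 - (-0.160000)/4.400000 = 2.236364
Iteration 2:
  f(2.236364) = 0.001322
  f'(2.236364) = 4.472727
  x_2 = 2.236364 - 0.001322/4.472727 = 2.236068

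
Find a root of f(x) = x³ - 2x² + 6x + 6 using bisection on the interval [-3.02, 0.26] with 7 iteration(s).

f(x) = x³ - 2x² + 6x + 6
Initial interval: [-3.02, 0.26]

Iteration 1:
  c_1 = (-3.020000 + 0.260000)/2 = -1.380000
  f(c_1) = f(-1.380000) = -8.716872
  f(a) × f(c) ≥ 0, new interval: [-1.380000, 0.260000]
Iteration 2:
  c_2 = (-1.380000 + 0.260000)/2 = -0.560000
  f(c_2) = f(-0.560000) = 1.837184
  f(a) × f(c) < 0, new interval: [-1.380000, -0.560000]
Iteration 3:
  c_3 = (-1.380000 + (-0.560000))/2 = -0.970000
  f(c_3) = f(-0.970000) = -2.614473
  f(a) × f(c) ≥ 0, new interval: [-0.970000, -0.560000]
Iteration 4:
  c_4 = (-0.970000 + (-0.560000))/2 = -0.765000
  f(c_4) = f(-0.765000) = -0.208147
  f(a) × f(c) ≥ 0, new interval: [-0.765000, -0.560000]
Iteration 5:
  c_5 = (-0.765000 + (-0.560000))/2 = -0.662500
  f(c_5) = f(-0.662500) = 0.856412
  f(a) × f(c) < 0, new interval: [-0.765000, -0.662500]
Iteration 6:
  c_6 = (-0.765000 + (-0.662500))/2 = -0.713750
  f(c_6) = f(-0.713750) = 0.335010
  f(a) × f(c) < 0, new interval: [-0.765000, -0.713750]
Iteration 7:
  c_7 = (-0.765000 + (-0.713750))/2 = -0.739375
  f(c_7) = f(-0.739375) = 0.066201
  f(a) × f(c) < 0, new interval: [-0.765000, -0.739375]

After 7 iteration(s), the approximation is c_7 = -0.739375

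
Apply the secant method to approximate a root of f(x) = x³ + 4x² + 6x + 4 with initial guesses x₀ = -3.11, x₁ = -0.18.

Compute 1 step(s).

f(x) = x³ + 4x² + 6x + 4
x₀ = -3.11, x₁ = -0.18

Secant formula: x_{n+1} = x_n - f(x_n)(x_n - x_{n-1})/(f(x_n) - f(x_{n-1}))

Iteration 1:
  f(-3.110000) = -6.051831
  f(-0.180000) = 3.043768
  x_2 = -0.180000 - 3.043768×(-0.180000 - (-3.110000))/(3.043768 - (-6.051831))
       = -1.160501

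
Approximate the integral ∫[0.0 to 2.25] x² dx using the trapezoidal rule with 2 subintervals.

f(x) = x²
a = 0.0, b = 2.25, n = 2
h = (b - a)/n = 1.125000

Trapezoidal rule: (h/2)[f(x₀) + 2f(x₁) + 2f(x₂) + ... + f(xₙ)]

x_0 = 0.0000, f(x_0) = 0.000000, coefficient = 1
x_1 = 1.1250, f(x_1) = 1.265625, coefficient = 2
x_2 = 2.2500, f(x_2) = 5.062500, coefficient = 1

I ≈ (1.125000/2) × 7.593750 = 4.271484
Exact value: 3.796875
Error: 0.474609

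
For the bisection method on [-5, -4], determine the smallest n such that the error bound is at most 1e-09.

We need (b-a)/2^n ≤ 1e-09
(-4 - (-5))/2^n ≤ 1e-09
1/2^n ≤ 1e-09
2^n ≥ 1000000000
n ≥ log₂(1000000000) = 29.90
n ≥ 30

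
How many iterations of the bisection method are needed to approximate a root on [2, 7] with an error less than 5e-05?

We need (b-a)/2^n ≤ 5e-05
(7 - 2)/2^n ≤ 5e-05
5/2^n ≤ 5e-05
2^n ≥ 100000
n ≥ log₂(100000) = 16.61
n ≥ 17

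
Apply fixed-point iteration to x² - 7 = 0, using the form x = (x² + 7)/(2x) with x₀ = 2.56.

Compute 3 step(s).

Equation: x² - 7 = 0
Fixed-point form: x = (x² + 7)/(2x)
x₀ = 2.56

x_1 = g(2.560000) = 2.647187
x_2 = g(2.647187) = 2.645752
x_3 = g(2.645752) = 2.645751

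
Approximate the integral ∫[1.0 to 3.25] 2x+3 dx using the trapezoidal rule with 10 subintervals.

f(x) = 2x+3
a = 1.0, b = 3.25, n = 10
h = (b - a)/n = 0.225000

Trapezoidal rule: (h/2)[f(x₀) + 2f(x₁) + 2f(x₂) + ... + f(xₙ)]

x_0 = 1.0000, f(x_0) = 5.000000, coefficient = 1
x_1 = 1.2250, f(x_1) = 5.450000, coefficient = 2
x_2 = 1.4500, f(x_2) = 5.900000, coefficient = 2
x_3 = 1.6750, f(x_3) = 6.350000, coefficient = 2
x_4 = 1.9000, f(x_4) = 6.800000, coefficient = 2
x_5 = 2.1250, f(x_5) = 7.250000, coefficient = 2
x_6 = 2.3500, f(x_6) = 7.700000, coefficient = 2
x_7 = 2.5750, f(x_7) = 8.150000, coefficient = 2
x_8 = 2.8000, f(x_8) = 8.600000, coefficient = 2
x_9 = 3.0250, f(x_9) = 9.050000, coefficient = 2
x_10 = 3.2500, f(x_10) = 9.500000, coefficient = 1

I ≈ (0.225000/2) × 145.000000 = 16.312500
Exact value: 16.312500
Error: 0.000000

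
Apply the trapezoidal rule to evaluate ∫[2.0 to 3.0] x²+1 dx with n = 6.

f(x) = x²+1
a = 2.0, b = 3.0, n = 6
h = (b - a)/n = 0.166667

Trapezoidal rule: (h/2)[f(x₀) + 2f(x₁) + 2f(x₂) + ... + f(xₙ)]

x_0 = 2.0000, f(x_0) = 5.000000, coefficient = 1
x_1 = 2.1667, f(x_1) = 5.694444, coefficient = 2
x_2 = 2.3333, f(x_2) = 6.444444, coefficient = 2
x_3 = 2.5000, f(x_3) = 7.250000, coefficient = 2
x_4 = 2.6667, f(x_4) = 8.111111, coefficient = 2
x_5 = 2.8333, f(x_5) = 9.027778, coefficient = 2
x_6 = 3.0000, f(x_6) = 10.000000, coefficient = 1

I ≈ (0.166667/2) × 88.055556 = 7.337963
Exact value: 7.333333
Error: 0.004630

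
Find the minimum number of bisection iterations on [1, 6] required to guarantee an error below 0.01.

We need (b-a)/2^n ≤ 0.01
(6 - 1)/2^n ≤ 0.01
5/2^n ≤ 0.01
2^n ≥ 500
n ≥ log₂(500) = 8.97
n ≥ 9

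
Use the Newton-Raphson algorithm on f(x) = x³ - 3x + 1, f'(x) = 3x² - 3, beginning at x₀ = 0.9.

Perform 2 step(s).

f(x) = x³ - 3x + 1
f'(x) = 3x² - 3
x₀ = 0.9

Newton-Raphson formula: x_{n+1} = x_n - f(x_n)/f'(x_n)

Iteration 1:
  f(0.900000) = -0.971000
  f'(0.900000) = -0.570000
  x_1 = 0.900000 - (-0.971000)/(-0.570000) = -0.803509
Iteration 2:
  f(-0.803509) = 2.891760
  f'(-0.803509) = -1.063121
  x_2 = -0.803509 - 2.891760/(-1.063121) = 1.916558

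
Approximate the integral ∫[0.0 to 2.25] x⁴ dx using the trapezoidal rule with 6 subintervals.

f(x) = x⁴
a = 0.0, b = 2.25, n = 6
h = (b - a)/n = 0.375000

Trapezoidal rule: (h/2)[f(x₀) + 2f(x₁) + 2f(x₂) + ... + f(xₙ)]

x_0 = 0.0000, f(x_0) = 0.000000, coefficient = 1
x_1 = 0.3750, f(x_1) = 0.019775, coefficient = 2
x_2 = 0.7500, f(x_2) = 0.316406, coefficient = 2
x_3 = 1.1250, f(x_3) = 1.601807, coefficient = 2
x_4 = 1.5000, f(x_4) = 5.062500, coefficient = 2
x_5 = 1.8750, f(x_5) = 12.359619, coefficient = 2
x_6 = 2.2500, f(x_6) = 25.628906, coefficient = 1

I ≈ (0.375000/2) × 64.349121 = 12.065460
Exact value: 11.533008
Error: 0.532452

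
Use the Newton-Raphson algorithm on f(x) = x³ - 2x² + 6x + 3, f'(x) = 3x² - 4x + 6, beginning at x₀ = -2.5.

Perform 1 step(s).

f(x) = x³ - 2x² + 6x + 3
f'(x) = 3x² - 4x + 6
x₀ = -2.5

Newton-Raphson formula: x_{n+1} = x_n - f(x_n)/f'(x_n)

Iteration 1:
  f(-2.500000) = -40.125000
  f'(-2.500000) = 34.750000
  x_1 = -2.500000 - (-40.125000)/34.750000 = -1.345324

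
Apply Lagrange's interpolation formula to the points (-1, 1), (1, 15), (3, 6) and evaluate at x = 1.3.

Lagrange interpolation formula:
P(x) = Σ yᵢ × Lᵢ(x)
where Lᵢ(x) = Π_{j≠i} (x - xⱼ)/(xᵢ - xⱼ)

L_0(1.3) = (1.3 - 1)/(-1 - 1) × (1.3 - 3)/(-1 - 3) = -0.063750
L_1(1.3) = (1.3 - (-1))/(1 - (-1)) × (1.3 - 3)/(1 - 3) = 0.977500
L_2(1.3) = (1.3 - (-1))/(3 - (-1)) × (1.3 - 1)/(3 - 1) = 0.086250

P(1.3) = 1×L_0(1.3) + 15×L_1(1.3) + 6×L_2(1.3)
P(1.3) = 15.116250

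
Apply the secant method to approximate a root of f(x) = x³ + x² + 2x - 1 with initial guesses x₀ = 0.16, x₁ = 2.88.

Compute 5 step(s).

f(x) = x³ + x² + 2x - 1
x₀ = 0.16, x₁ = 2.88

Secant formula: x_{n+1} = x_n - f(x_n)(x_n - x_{n-1})/(f(x_n) - f(x_{n-1}))

Iteration 1:
  f(0.160000) = -0.650304
  f(2.880000) = 36.942272
  x_2 = 2.880000 - 36.942272×(2.880000 - 0.160000)/(36.942272 - (-0.650304))
       = 0.207053
Iteration 2:
  f(2.880000) = 36.942272
  f(0.207053) = -0.534148
  x_3 = 0.207053 - (-0.534148)×(0.207053 - 2.880000)/(-0.534148 - 36.942272)
       = 0.245150
Iteration 3:
  f(0.207053) = -0.534148
  f(0.245150) = -0.434869
  x_4 = 0.245150 - (-0.434869)×(0.245150 - 0.207053)/(-0.434869 - (-0.534148))
       = 0.412026
Iteration 4:
  f(0.245150) = -0.434869
  f(0.412026) = 0.063767
  x_5 = 0.412026 - 0.063767×(0.412026 - 0.245150)/(0.063767 - (-0.434869))
       = 0.390686
Iteration 5:
  f(0.412026) = 0.063767
  f(0.390686) = -0.006360
  x_6 = 0.390686 - (-0.006360)×(0.390686 - 0.412026)/(-0.006360 - 0.063767)
       = 0.392621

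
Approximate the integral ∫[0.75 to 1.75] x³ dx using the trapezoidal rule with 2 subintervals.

f(x) = x³
a = 0.75, b = 1.75, n = 2
h = (b - a)/n = 0.500000

Trapezoidal rule: (h/2)[f(x₀) + 2f(x₁) + 2f(x₂) + ... + f(xₙ)]

x_0 = 0.7500, f(x_0) = 0.421875, coefficient = 1
x_1 = 1.2500, f(x_1) = 1.953125, coefficient = 2
x_2 = 1.7500, f(x_2) = 5.359375, coefficient = 1

I ≈ (0.500000/2) × 9.687500 = 2.421875
Exact value: 2.265625
Error: 0.156250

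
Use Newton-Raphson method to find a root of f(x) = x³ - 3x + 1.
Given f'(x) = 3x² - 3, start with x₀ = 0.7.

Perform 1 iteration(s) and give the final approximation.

f(x) = x³ - 3x + 1
f'(x) = 3x² - 3
x₀ = 0.7

Newton-Raphson formula: x_{n+1} = x_n - f(x_n)/f'(x_n)

Iteration 1:
  f(0.700000) = -0.757000
  f'(0.700000) = -1.530000
  x_1 = 0.700000 - (-0.757000)/(-1.530000) = 0.205229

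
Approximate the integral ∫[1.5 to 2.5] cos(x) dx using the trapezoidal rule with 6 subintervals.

f(x) = cos(x)
a = 1.5, b = 2.5, n = 6
h = (b - a)/n = 0.166667

Trapezoidal rule: (h/2)[f(x₀) + 2f(x₁) + 2f(x₂) + ... + f(xₙ)]

x_0 = 1.5000, f(x_0) = 0.070737, coefficient = 1
x_1 = 1.6667, f(x_1) = -0.095724, coefficient = 2
x_2 = 1.8333, f(x_2) = -0.259531, coefficient = 2
x_3 = 2.0000, f(x_3) = -0.416147, coefficient = 2
x_4 = 2.1667, f(x_4) = -0.561229, coefficient = 2
x_5 = 2.3333, f(x_5) = -0.690758, coefficient = 2
x_6 = 2.5000, f(x_6) = -0.801144, coefficient = 1

I ≈ (0.166667/2) × -4.777185 = -0.398099
Exact value: -0.399023
Error: 0.000924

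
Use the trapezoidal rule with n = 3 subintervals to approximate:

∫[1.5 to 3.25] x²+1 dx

f(x) = x²+1
a = 1.5, b = 3.25, n = 3
h = (b - a)/n = 0.583333

Trapezoidal rule: (h/2)[f(x₀) + 2f(x₁) + 2f(x₂) + ... + f(xₙ)]

x_0 = 1.5000, f(x_0) = 3.250000, coefficient = 1
x_1 = 2.0833, f(x_1) = 5.340278, coefficient = 2
x_2 = 2.6667, f(x_2) = 8.111111, coefficient = 2
x_3 = 3.2500, f(x_3) = 11.562500, coefficient = 1

I ≈ (0.583333/2) × 41.715278 = 12.166956
Exact value: 12.067708
Error: 0.099248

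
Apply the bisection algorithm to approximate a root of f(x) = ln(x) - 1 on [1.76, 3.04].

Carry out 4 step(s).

f(x) = ln(x) - 1
Initial interval: [1.76, 3.04]

Iteration 1:
  c_1 = (1.760000 + 3.040000)/2 = 2.400000
  f(c_1) = f(2.400000) = -0.124531
  f(a) × f(c) ≥ 0, new interval: [2.400000, 3.040000]
Iteration 2:
  c_2 = (2.400000 + 3.040000)/2 = 2.720000
  f(c_2) = f(2.720000) = 0.000632
  f(a) × f(c) < 0, new interval: [2.400000, 2.720000]
Iteration 3:
  c_3 = (2.400000 + 2.720000)/2 = 2.560000
  f(c_3) = f(2.560000) = -0.059993
  f(a) × f(c) ≥ 0, new interval: [2.560000, 2.720000]
Iteration 4:
  c_4 = (2.560000 + 2.720000)/2 = 2.640000
  f(c_4) = f(2.640000) = -0.029221
  f(a) × f(c) ≥ 0, new interval: [2.640000, 2.720000]

After 4 iteration(s), the approximation is c_4 = 2.640000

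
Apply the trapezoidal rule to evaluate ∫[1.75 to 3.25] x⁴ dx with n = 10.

f(x) = x⁴
a = 1.75, b = 3.25, n = 10
h = (b - a)/n = 0.150000

Trapezoidal rule: (h/2)[f(x₀) + 2f(x₁) + 2f(x₂) + ... + f(xₙ)]

x_0 = 1.7500, f(x_0) = 9.378906, coefficient = 1
x_1 = 1.9000, f(x_1) = 13.032100, coefficient = 2
x_2 = 2.0500, f(x_2) = 17.661006, coefficient = 2
x_3 = 2.2000, f(x_3) = 23.425600, coefficient = 2
x_4 = 2.3500, f(x_4) = 30.498006, coefficient = 2
x_5 = 2.5000, f(x_5) = 39.062500, coefficient = 2
x_6 = 2.6500, f(x_6) = 49.315506, coefficient = 2
x_7 = 2.8000, f(x_7) = 61.465600, coefficient = 2
x_8 = 2.9500, f(x_8) = 75.733506, coefficient = 2
x_9 = 3.1000, f(x_9) = 92.352100, coefficient = 2
x_10 = 3.2500, f(x_10) = 111.566406, coefficient = 1

I ≈ (0.150000/2) × 926.037162 = 69.452787
Exact value: 69.235547
Error: 0.217240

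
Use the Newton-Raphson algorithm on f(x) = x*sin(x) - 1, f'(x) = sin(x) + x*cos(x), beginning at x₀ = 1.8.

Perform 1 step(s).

f(x) = x*sin(x) - 1
f'(x) = sin(x) + x*cos(x)
x₀ = 1.8

Newton-Raphson formula: x_{n+1} = x_n - f(x_n)/f'(x_n)

Iteration 1:
  f(1.800000) = 0.752926
  f'(1.800000) = 0.564884
  x_1 = 1.800000 - 0.752926/0.564884 = 0.467114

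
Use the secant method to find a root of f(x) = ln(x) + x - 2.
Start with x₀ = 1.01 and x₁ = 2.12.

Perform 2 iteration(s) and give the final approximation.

f(x) = ln(x) + x - 2
x₀ = 1.01, x₁ = 2.12

Secant formula: x_{n+1} = x_n - f(x_n)(x_n - x_{n-1})/(f(x_n) - f(x_{n-1}))

Iteration 1:
  f(1.010000) = -0.980050
  f(2.120000) = 0.871416
  x_2 = 2.120000 - 0.871416×(2.120000 - 1.010000)/(0.871416 - (-0.980050))
       = 1.597564
Iteration 2:
  f(2.120000) = 0.871416
  f(1.597564) = 0.066044
  x_3 = 1.597564 - 0.066044×(1.597564 - 2.120000)/(0.066044 - 0.871416)
       = 1.554722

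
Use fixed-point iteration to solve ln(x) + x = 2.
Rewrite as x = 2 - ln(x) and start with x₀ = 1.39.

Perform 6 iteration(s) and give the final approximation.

Equation: ln(x) + x = 2
Fixed-point form: x = 2 - ln(x)
x₀ = 1.39

x_1 = g(1.390000) = 1.670696
x_2 = g(1.670696) = 1.486760
x_3 = g(1.486760) = 1.603401
x_4 = g(1.603401) = 1.527873
x_5 = g(1.527873) = 1.576123
x_6 = g(1.576123) = 1.545032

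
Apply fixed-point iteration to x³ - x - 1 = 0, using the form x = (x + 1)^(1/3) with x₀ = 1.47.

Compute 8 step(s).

Equation: x³ - x - 1 = 0
Fixed-point form: x = (x + 1)^(1/3)
x₀ = 1.47

x_1 = g(1.470000) = 1.351758
x_2 = g(1.351758) = 1.329834
x_3 = g(1.329834) = 1.325689
x_4 = g(1.325689) = 1.324902
x_5 = g(1.324902) = 1.324753
x_6 = g(1.324753) = 1.324725
x_7 = g(1.324725) = 1.324719
x_8 = g(1.324719) = 1.324718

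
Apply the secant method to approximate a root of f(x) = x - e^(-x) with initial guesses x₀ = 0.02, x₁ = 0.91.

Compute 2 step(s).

f(x) = x - e^(-x)
x₀ = 0.02, x₁ = 0.91

Secant formula: x_{n+1} = x_n - f(x_n)(x_n - x_{n-1})/(f(x_n) - f(x_{n-1}))

Iteration 1:
  f(0.020000) = -0.960199
  f(0.910000) = 0.507476
  x_2 = 0.910000 - 0.507476×(0.910000 - 0.020000)/(0.507476 - (-0.960199))
       = 0.602266
Iteration 2:
  f(0.910000) = 0.507476
  f(0.602266) = 0.054696
  x_3 = 0.602266 - 0.054696×(0.602266 - 0.910000)/(0.054696 - 0.507476)
       = 0.565091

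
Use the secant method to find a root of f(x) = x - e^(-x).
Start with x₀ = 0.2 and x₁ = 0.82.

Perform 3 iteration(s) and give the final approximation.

f(x) = x - e^(-x)
x₀ = 0.2, x₁ = 0.82

Secant formula: x_{n+1} = x_n - f(x_n)(x_n - x_{n-1})/(f(x_n) - f(x_{n-1}))

Iteration 1:
  f(0.200000) = -0.618731
  f(0.820000) = 0.379568
  x_2 = 0.820000 - 0.379568×(0.820000 - 0.200000)/(0.379568 - (-0.618731))
       = 0.584267
Iteration 2:
  f(0.820000) = 0.379568
  f(0.584267) = 0.026752
  x_3 = 0.584267 - 0.026752×(0.584267 - 0.820000)/(0.026752 - 0.379568)
       = 0.566392
Iteration 3:
  f(0.584267) = 0.026752
  f(0.566392) = -0.001177
  x_4 = 0.566392 - (-0.001177)×(0.566392 - 0.584267)/(-0.001177 - 0.026752)
       = 0.567146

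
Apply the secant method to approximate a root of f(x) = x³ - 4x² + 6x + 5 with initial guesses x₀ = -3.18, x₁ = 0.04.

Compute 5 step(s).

f(x) = x³ - 4x² + 6x + 5
x₀ = -3.18, x₁ = 0.04

Secant formula: x_{n+1} = x_n - f(x_n)(x_n - x_{n-1})/(f(x_n) - f(x_{n-1}))

Iteration 1:
  f(-3.180000) = -86.687032
  f(0.040000) = 5.233664
  x_2 = 0.040000 - 5.233664×(0.040000 - (-3.180000))/(5.233664 - (-86.687032))
       = -0.143336
Iteration 2:
  f(0.040000) = 5.233664
  f(-0.143336) = 4.054856
  x_3 = -0.143336 - 4.054856×(-0.143336 - 0.040000)/(4.054856 - 5.233664)
       = -0.773975
Iteration 3:
  f(-0.143336) = 4.054856
  f(-0.773975) = -2.503645
  x_4 = -0.773975 - (-2.503645)×(-0.773975 - (-0.143336))/(-2.503645 - 4.054856)
       = -0.533235
Iteration 4:
  f(-0.773975) = -2.503645
  f(-0.533235) = 0.511612
  x_5 = -0.533235 - 0.511612×(-0.533235 - (-0.773975))/(0.511612 - (-2.503645))
       = -0.574082
Iteration 5:
  f(-0.533235) = 0.511612
  f(-0.574082) = 0.048022
  x_6 = -0.574082 - 0.048022×(-0.574082 - (-0.533235))/(0.048022 - 0.511612)
       = -0.578314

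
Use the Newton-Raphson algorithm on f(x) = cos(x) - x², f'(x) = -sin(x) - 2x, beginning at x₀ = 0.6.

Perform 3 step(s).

f(x) = cos(x) - x²
f'(x) = -sin(x) - 2x
x₀ = 0.6

Newton-Raphson formula: x_{n+1} = x_n - f(x_n)/f'(x_n)

Iteration 1:
  f(0.600000) = 0.465336
  f'(0.600000) = -1.764642
  x_1 = 0.600000 - 0.465336/(-1.764642) = 0.863700
Iteration 2:
  f(0.863700) = -0.096348
  f'(0.863700) = -2.487650
  x_2 = 0.863700 - (-0.096348)/(-2.487650) = 0.824969
Iteration 3:
  f(0.824969) = -0.001995
  f'(0.824969) = -2.384465
  x_3 = 0.824969 - (-0.001995)/(-2.384465) = 0.824133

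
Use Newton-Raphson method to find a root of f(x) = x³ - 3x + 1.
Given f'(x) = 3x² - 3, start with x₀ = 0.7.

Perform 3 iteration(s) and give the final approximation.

f(x) = x³ - 3x + 1
f'(x) = 3x² - 3
x₀ = 0.7

Newton-Raphson formula: x_{n+1} = x_n - f(x_n)/f'(x_n)

Iteration 1:
  f(0.700000) = -0.757000
  f'(0.700000) = -1.530000
  x_1 = 0.700000 - (-0.757000)/(-1.530000) = 0.205229
Iteration 2:
  f(0.205229) = 0.392958
  f'(0.205229) = -2.873643
  x_2 = 0.205229 - 0.392958/(-2.873643) = 0.341974
Iteration 3:
  f(0.341974) = 0.014070
  f'(0.341974) = -2.649161
  x_3 = 0.341974 - 0.014070/(-2.649161) = 0.347285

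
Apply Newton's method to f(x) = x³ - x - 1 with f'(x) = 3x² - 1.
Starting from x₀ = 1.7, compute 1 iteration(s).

f(x) = x³ - x - 1
f'(x) = 3x² - 1
x₀ = 1.7

Newton-Raphson formula: x_{n+1} = x_n - f(x_n)/f'(x_n)

Iteration 1:
  f(1.700000) = 2.213000
  f'(1.700000) = 7.670000
  x_1 = 1.700000 - 2.213000/7.670000 = 1.411473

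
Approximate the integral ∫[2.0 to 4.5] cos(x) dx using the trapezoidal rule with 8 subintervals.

f(x) = cos(x)
a = 2.0, b = 4.5, n = 8
h = (b - a)/n = 0.312500

Trapezoidal rule: (h/2)[f(x₀) + 2f(x₁) + 2f(x₂) + ... + f(xₙ)]

x_0 = 2.0000, f(x_0) = -0.416147, coefficient = 1
x_1 = 2.3125, f(x_1) = -0.675545, coefficient = 2
x_2 = 2.6250, f(x_2) = -0.869507, coefficient = 2
x_3 = 2.9375, f(x_3) = -0.979245, coefficient = 2
x_4 = 3.2500, f(x_4) = -0.994130, coefficient = 2
x_5 = 3.5625, f(x_5) = -0.912719, coefficient = 2
x_6 = 3.8750, f(x_6) = -0.742898, coefficient = 2
x_7 = 4.1875, f(x_7) = -0.501117, coefficient = 2
x_8 = 4.5000, f(x_8) = -0.210796, coefficient = 1

I ≈ (0.312500/2) × -11.977264 = -1.871447
Exact value: -1.886828
Error: 0.015380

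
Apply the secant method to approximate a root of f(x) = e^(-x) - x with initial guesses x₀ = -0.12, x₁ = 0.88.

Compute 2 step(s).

f(x) = e^(-x) - x
x₀ = -0.12, x₁ = 0.88

Secant formula: x_{n+1} = x_n - f(x_n)(x_n - x_{n-1})/(f(x_n) - f(x_{n-1}))

Iteration 1:
  f(-0.120000) = 1.247497
  f(0.880000) = -0.465217
  x_2 = 0.880000 - (-0.465217)×(0.880000 - (-0.120000))/(-0.465217 - 1.247497)
       = 0.608374
Iteration 2:
  f(0.880000) = -0.465217
  f(0.608374) = -0.064139
  x_3 = 0.608374 - (-0.064139)×(0.608374 - 0.880000)/(-0.064139 - (-0.465217))
       = 0.564937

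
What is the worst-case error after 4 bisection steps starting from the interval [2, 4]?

Bisection error bound: |error| ≤ (b-a)/2^n
|error| ≤ (4 - 2)/2^4 = 2/2^4
|error| ≤ 0.1250000000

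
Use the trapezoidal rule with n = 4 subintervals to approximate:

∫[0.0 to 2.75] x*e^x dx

f(x) = x*e^x
a = 0.0, b = 2.75, n = 4
h = (b - a)/n = 0.687500

Trapezoidal rule: (h/2)[f(x₀) + 2f(x₁) + 2f(x₂) + ... + f(xₙ)]

x_0 = 0.0000, f(x_0) = 0.000000, coefficient = 1
x_1 = 0.6875, f(x_1) = 1.367257, coefficient = 2
x_2 = 1.3750, f(x_2) = 5.438230, coefficient = 2
x_3 = 2.0625, f(x_3) = 16.222819, coefficient = 2
x_4 = 2.7500, f(x_4) = 43.017238, coefficient = 1

I ≈ (0.687500/2) × 89.073851 = 30.619136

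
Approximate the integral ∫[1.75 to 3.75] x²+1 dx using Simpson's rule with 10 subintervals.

f(x) = x²+1
a = 1.75, b = 3.75, n = 10
h = (b - a)/n = 0.200000

Simpson's rule: (h/3)[f(x₀) + 4f(x₁) + 2f(x₂) + ... + f(xₙ)]

x_0 = 1.7500, f(x_0) = 4.062500, coefficient = 1
x_1 = 1.9500, f(x_1) = 4.802500, coefficient = 4
x_2 = 2.1500, f(x_2) = 5.622500, coefficient = 2
x_3 = 2.3500, f(x_3) = 6.522500, coefficient = 4
x_4 = 2.5500, f(x_4) = 7.502500, coefficient = 2
x_5 = 2.7500, f(x_5) = 8.562500, coefficient = 4
x_6 = 2.9500, f(x_6) = 9.702500, coefficient = 2
x_7 = 3.1500, f(x_7) = 10.922500, coefficient = 4
x_8 = 3.3500, f(x_8) = 12.222500, coefficient = 2
x_9 = 3.5500, f(x_9) = 13.602500, coefficient = 4
x_10 = 3.7500, f(x_10) = 15.062500, coefficient = 1

I ≈ (0.200000/3) × 266.875000 = 17.791667
Exact value: 17.791667
Error: 0.000000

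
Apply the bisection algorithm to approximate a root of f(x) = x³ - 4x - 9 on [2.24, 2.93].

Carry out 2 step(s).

f(x) = x³ - 4x - 9
Initial interval: [2.24, 2.93]

Iteration 1:
  c_1 = (2.240000 + 2.930000)/2 = 2.585000
  f(c_1) = f(2.585000) = -2.066448
  f(a) × f(c) ≥ 0, new interval: [2.585000, 2.930000]
Iteration 2:
  c_2 = (2.585000 + 2.930000)/2 = 2.757500
  f(c_2) = f(2.757500) = 0.937496
  f(a) × f(c) < 0, new interval: [2.585000, 2.757500]

After 2 iteration(s), the approximation is c_2 = 2.757500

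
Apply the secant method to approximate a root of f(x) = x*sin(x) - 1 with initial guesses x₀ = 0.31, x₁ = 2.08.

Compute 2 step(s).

f(x) = x*sin(x) - 1
x₀ = 0.31, x₁ = 2.08

Secant formula: x_{n+1} = x_n - f(x_n)(x_n - x_{n-1})/(f(x_n) - f(x_{n-1}))

Iteration 1:
  f(0.310000) = -0.905432
  f(2.080000) = 0.816117
  x_2 = 2.080000 - 0.816117×(2.080000 - 0.310000)/(0.816117 - (-0.905432))
       = 1.240914
Iteration 2:
  f(2.080000) = 0.816117
  f(1.240914) = 0.174005
  x_3 = 1.240914 - 0.174005×(1.240914 - 2.080000)/(0.174005 - 0.816117)
       = 1.013532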